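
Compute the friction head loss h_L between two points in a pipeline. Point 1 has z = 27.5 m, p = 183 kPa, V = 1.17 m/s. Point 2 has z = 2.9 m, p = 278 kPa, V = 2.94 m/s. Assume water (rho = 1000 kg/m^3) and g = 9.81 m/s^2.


Total head at each section: H = z + p/(rho*g) + V^2/(2g).
H1 = 27.5 + 183*1000/(1000*9.81) + 1.17^2/(2*9.81)
   = 27.5 + 18.654 + 0.0698
   = 46.224 m.
H2 = 2.9 + 278*1000/(1000*9.81) + 2.94^2/(2*9.81)
   = 2.9 + 28.338 + 0.4406
   = 31.679 m.
h_L = H1 - H2 = 46.224 - 31.679 = 14.545 m.

14.545


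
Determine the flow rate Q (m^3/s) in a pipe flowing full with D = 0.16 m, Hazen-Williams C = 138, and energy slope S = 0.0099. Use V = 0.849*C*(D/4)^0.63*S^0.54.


For a full circular pipe, R = D/4 = 0.16/4 = 0.04 m.
V = 0.849 * 138 * 0.04^0.63 * 0.0099^0.54
  = 0.849 * 138 * 0.131613 * 0.082726
  = 1.2756 m/s.
Pipe area A = pi*D^2/4 = pi*0.16^2/4 = 0.0201 m^2.
Q = A * V = 0.0201 * 1.2756 = 0.0256 m^3/s.

0.0256


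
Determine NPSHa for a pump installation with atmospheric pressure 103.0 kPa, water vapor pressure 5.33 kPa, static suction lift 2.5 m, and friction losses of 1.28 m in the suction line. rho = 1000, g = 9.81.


NPSHa = p_atm/(rho*g) - z_s - hf_s - p_vap/(rho*g).
p_atm/(rho*g) = 103.0*1000 / (1000*9.81) = 10.499 m.
p_vap/(rho*g) = 5.33*1000 / (1000*9.81) = 0.543 m.
NPSHa = 10.499 - 2.5 - 1.28 - 0.543
      = 6.18 m.

6.18


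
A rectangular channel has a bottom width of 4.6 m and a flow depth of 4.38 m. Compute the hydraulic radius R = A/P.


For a rectangular section:
Flow area A = b * y = 4.6 * 4.38 = 20.15 m^2.
Wetted perimeter P = b + 2y = 4.6 + 2*4.38 = 13.36 m.
Hydraulic radius R = A/P = 20.15 / 13.36 = 1.5081 m.

1.5081


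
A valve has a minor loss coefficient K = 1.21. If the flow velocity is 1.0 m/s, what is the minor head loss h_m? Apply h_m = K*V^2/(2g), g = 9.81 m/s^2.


Minor loss formula: h_m = K * V^2/(2g).
V^2 = 1.0^2 = 1.0.
V^2/(2g) = 1.0 / 19.62 = 0.051 m.
h_m = 1.21 * 0.051 = 0.0617 m.

0.0617


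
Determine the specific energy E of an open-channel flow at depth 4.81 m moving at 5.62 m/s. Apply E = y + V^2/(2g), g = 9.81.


Specific energy E = y + V^2/(2g).
Velocity head = V^2/(2g) = 5.62^2 / (2*9.81) = 31.5844 / 19.62 = 1.6098 m.
E = 4.81 + 1.6098 = 6.4198 m.

6.4198


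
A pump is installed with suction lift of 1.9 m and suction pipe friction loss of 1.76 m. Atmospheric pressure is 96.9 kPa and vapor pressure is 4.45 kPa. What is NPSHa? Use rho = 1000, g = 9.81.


NPSHa = p_atm/(rho*g) - z_s - hf_s - p_vap/(rho*g).
p_atm/(rho*g) = 96.9*1000 / (1000*9.81) = 9.878 m.
p_vap/(rho*g) = 4.45*1000 / (1000*9.81) = 0.454 m.
NPSHa = 9.878 - 1.9 - 1.76 - 0.454
      = 5.76 m.

5.76


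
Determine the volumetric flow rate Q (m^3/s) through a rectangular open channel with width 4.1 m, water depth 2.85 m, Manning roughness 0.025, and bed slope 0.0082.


For a rectangular channel, the cross-sectional area A = b * y = 4.1 * 2.85 = 11.68 m^2.
The wetted perimeter P = b + 2y = 4.1 + 2*2.85 = 9.8 m.
Hydraulic radius R = A/P = 11.68/9.8 = 1.1923 m.
Velocity V = (1/n)*R^(2/3)*S^(1/2) = (1/0.025)*1.1923^(2/3)*0.0082^(1/2) = 4.0729 m/s.
Discharge Q = A * V = 11.68 * 4.0729 = 47.592 m^3/s.

47.592


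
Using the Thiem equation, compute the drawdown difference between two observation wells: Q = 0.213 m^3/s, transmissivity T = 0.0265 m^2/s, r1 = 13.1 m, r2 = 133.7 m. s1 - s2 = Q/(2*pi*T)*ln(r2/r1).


Thiem equation: s1 - s2 = Q/(2*pi*T) * ln(r2/r1).
ln(r2/r1) = ln(133.7/13.1) = 2.323.
Q/(2*pi*T) = 0.213 / (2*pi*0.0265) = 0.213 / 0.1665 = 1.2792.
s1 - s2 = 1.2792 * 2.323 = 2.9717 m.

2.9717


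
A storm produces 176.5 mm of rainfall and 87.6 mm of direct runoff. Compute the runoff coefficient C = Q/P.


The runoff coefficient C = runoff depth / rainfall depth.
C = 87.6 / 176.5
  = 0.4963.

0.4963


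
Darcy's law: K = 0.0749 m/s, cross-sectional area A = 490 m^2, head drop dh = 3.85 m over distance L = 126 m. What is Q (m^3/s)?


Darcy's law: Q = K * A * i, where i = dh/L.
Hydraulic gradient i = 3.85 / 126 = 0.030556.
Q = 0.0749 * 490 * 0.030556
  = 1.1214 m^3/s.

1.1214


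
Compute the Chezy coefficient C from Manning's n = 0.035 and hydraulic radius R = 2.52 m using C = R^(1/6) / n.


The Chezy coefficient relates to Manning's n through C = R^(1/6) / n.
R^(1/6) = 2.52^(1/6) = 1.166541.
C = 1.166541 / 0.035 = 33.33 m^(1/2)/s.

33.33


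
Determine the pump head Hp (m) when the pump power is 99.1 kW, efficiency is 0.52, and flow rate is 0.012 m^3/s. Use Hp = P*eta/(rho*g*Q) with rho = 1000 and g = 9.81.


Pump head formula: Hp = P * eta / (rho * g * Q).
Numerator: P * eta = 99.1 * 1000 * 0.52 = 51532.0 W.
Denominator: rho * g * Q = 1000 * 9.81 * 0.012 = 117.72.
Hp = 51532.0 / 117.72 = 437.75 m.

437.75


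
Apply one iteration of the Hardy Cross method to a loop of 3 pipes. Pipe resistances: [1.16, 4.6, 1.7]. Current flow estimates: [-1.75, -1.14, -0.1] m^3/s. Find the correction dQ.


Numerator terms (r*Q*|Q|): 1.16*-1.75*|-1.75| = -3.5525; 4.6*-1.14*|-1.14| = -5.9782; 1.7*-0.1*|-0.1| = -0.017.
Sum of numerator = -9.5477.
Denominator terms (r*|Q|): 1.16*|-1.75| = 2.03; 4.6*|-1.14| = 5.244; 1.7*|-0.1| = 0.17.
2 * sum of denominator = 2 * 7.444 = 14.888.
dQ = --9.5477 / 14.888 = 0.6413 m^3/s.

0.6413


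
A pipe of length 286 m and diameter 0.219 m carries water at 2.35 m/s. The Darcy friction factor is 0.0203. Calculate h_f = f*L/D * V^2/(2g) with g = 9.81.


Darcy-Weisbach equation: h_f = f * (L/D) * V^2/(2g).
f * L/D = 0.0203 * 286/0.219 = 26.5105.
V^2/(2g) = 2.35^2 / (2*9.81) = 5.5225 / 19.62 = 0.2815 m.
h_f = 26.5105 * 0.2815 = 7.462 m.

7.462


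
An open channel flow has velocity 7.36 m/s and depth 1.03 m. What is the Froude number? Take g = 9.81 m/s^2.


The Froude number is defined as Fr = V / sqrt(g*y).
g*y = 9.81 * 1.03 = 10.1043.
sqrt(g*y) = sqrt(10.1043) = 3.1787.
Fr = 7.36 / 3.1787 = 2.3154.

2.3154


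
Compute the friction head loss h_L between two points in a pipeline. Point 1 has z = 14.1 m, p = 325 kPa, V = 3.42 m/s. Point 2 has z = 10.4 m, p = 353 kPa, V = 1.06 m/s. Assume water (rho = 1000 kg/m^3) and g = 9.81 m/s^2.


Total head at each section: H = z + p/(rho*g) + V^2/(2g).
H1 = 14.1 + 325*1000/(1000*9.81) + 3.42^2/(2*9.81)
   = 14.1 + 33.129 + 0.5961
   = 47.826 m.
H2 = 10.4 + 353*1000/(1000*9.81) + 1.06^2/(2*9.81)
   = 10.4 + 35.984 + 0.0573
   = 46.441 m.
h_L = H1 - H2 = 47.826 - 46.441 = 1.385 m.

1.385


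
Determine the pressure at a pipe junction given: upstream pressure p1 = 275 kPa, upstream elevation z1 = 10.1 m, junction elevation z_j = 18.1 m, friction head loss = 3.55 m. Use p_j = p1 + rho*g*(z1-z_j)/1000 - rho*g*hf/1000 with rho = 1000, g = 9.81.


Junction pressure: p_j = p1 + rho*g*(z1 - z_j)/1000 - rho*g*hf/1000.
Elevation term = 1000*9.81*(10.1 - 18.1)/1000 = -78.48 kPa.
Friction term = 1000*9.81*3.55/1000 = 34.825 kPa.
p_j = 275 + -78.48 - 34.825 = 161.69 kPa.

161.69


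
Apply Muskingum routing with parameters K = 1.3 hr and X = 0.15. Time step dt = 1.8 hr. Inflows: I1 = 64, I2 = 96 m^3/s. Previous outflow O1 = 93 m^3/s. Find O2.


Muskingum coefficients:
denom = 2*K*(1-X) + dt = 2*1.3*(1-0.15) + 1.8 = 4.01.
C0 = (dt - 2*K*X)/denom = (1.8 - 2*1.3*0.15)/4.01 = 0.3516.
C1 = (dt + 2*K*X)/denom = (1.8 + 2*1.3*0.15)/4.01 = 0.5461.
C2 = (2*K*(1-X) - dt)/denom = 0.1022.
O2 = C0*I2 + C1*I1 + C2*O1
   = 0.3516*96 + 0.5461*64 + 0.1022*93
   = 78.22 m^3/s.

78.22


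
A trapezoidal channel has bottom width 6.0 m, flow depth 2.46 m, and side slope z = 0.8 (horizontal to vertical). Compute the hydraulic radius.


For a trapezoidal section with side slope z:
A = (b + z*y)*y = (6.0 + 0.8*2.46)*2.46 = 19.601 m^2.
P = b + 2*y*sqrt(1 + z^2) = 6.0 + 2*2.46*sqrt(1 + 0.8^2) = 12.301 m.
R = A/P = 19.601 / 12.301 = 1.5935 m.

1.5935


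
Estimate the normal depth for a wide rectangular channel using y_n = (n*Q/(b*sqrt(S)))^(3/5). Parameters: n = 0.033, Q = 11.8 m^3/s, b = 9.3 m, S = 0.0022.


We use the wide-channel approximation y_n = (n*Q/(b*sqrt(S)))^(3/5).
sqrt(S) = sqrt(0.0022) = 0.046904.
Numerator: n*Q = 0.033 * 11.8 = 0.3894.
Denominator: b*sqrt(S) = 9.3 * 0.046904 = 0.436207.
arg = 0.8927.
y_n = 0.8927^(3/5) = 0.9342 m.

0.9342


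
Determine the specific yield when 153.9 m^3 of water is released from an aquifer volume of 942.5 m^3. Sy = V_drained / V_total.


Specific yield Sy = Volume drained / Total volume.
Sy = 153.9 / 942.5
   = 0.1633.

0.1633


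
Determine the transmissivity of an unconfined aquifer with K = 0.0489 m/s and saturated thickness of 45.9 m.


Transmissivity is defined as T = K * h.
T = 0.0489 * 45.9
  = 2.2445 m^2/s.

2.2445


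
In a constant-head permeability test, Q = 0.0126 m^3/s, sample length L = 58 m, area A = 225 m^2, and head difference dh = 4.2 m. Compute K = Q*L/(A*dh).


From K = Q*L / (A*dh):
Numerator: Q*L = 0.0126 * 58 = 0.7308.
Denominator: A*dh = 225 * 4.2 = 945.0.
K = 0.7308 / 945.0 = 0.000773 m/s.

0.000773


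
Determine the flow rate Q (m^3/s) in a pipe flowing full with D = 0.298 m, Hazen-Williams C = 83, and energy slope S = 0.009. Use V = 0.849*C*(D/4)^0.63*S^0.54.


For a full circular pipe, R = D/4 = 0.298/4 = 0.0745 m.
V = 0.849 * 83 * 0.0745^0.63 * 0.009^0.54
  = 0.849 * 83 * 0.194741 * 0.078576
  = 1.0783 m/s.
Pipe area A = pi*D^2/4 = pi*0.298^2/4 = 0.0697 m^2.
Q = A * V = 0.0697 * 1.0783 = 0.0752 m^3/s.

0.0752


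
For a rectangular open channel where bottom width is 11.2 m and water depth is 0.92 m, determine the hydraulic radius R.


For a rectangular section:
Flow area A = b * y = 11.2 * 0.92 = 10.3 m^2.
Wetted perimeter P = b + 2y = 11.2 + 2*0.92 = 13.04 m.
Hydraulic radius R = A/P = 10.3 / 13.04 = 0.7902 m.

0.7902


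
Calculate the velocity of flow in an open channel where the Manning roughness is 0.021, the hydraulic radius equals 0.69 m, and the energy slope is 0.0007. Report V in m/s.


Manning's equation gives V = (1/n) * R^(2/3) * S^(1/2).
First, compute R^(2/3) = 0.69^(2/3) = 0.7808.
Next, S^(1/2) = 0.0007^(1/2) = 0.026458.
Then 1/n = 1/0.021 = 47.62.
V = 47.62 * 0.7808 * 0.026458 = 0.9838 m/s.

0.9838


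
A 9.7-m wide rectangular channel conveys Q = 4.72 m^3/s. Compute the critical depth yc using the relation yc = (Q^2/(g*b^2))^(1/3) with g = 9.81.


Using yc = (Q^2 / (g * b^2))^(1/3):
Q^2 = 4.72^2 = 22.28.
g * b^2 = 9.81 * 9.7^2 = 9.81 * 94.09 = 923.02.
Q^2 / (g*b^2) = 22.28 / 923.02 = 0.0241.
yc = 0.0241^(1/3) = 0.289 m.

0.289


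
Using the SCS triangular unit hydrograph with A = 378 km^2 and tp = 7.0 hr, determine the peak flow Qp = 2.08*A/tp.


SCS formula: Qp = 2.08 * A / tp.
Qp = 2.08 * 378 / 7.0
   = 786.24 / 7.0
   = 112.32 m^3/s per cm.

112.32


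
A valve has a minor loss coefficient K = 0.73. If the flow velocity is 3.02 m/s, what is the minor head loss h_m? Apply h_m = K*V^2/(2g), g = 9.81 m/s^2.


Minor loss formula: h_m = K * V^2/(2g).
V^2 = 3.02^2 = 9.1204.
V^2/(2g) = 9.1204 / 19.62 = 0.4649 m.
h_m = 0.73 * 0.4649 = 0.3393 m.

0.3393


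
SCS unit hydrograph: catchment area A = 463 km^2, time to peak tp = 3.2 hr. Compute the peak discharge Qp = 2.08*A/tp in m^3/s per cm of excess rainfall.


SCS formula: Qp = 2.08 * A / tp.
Qp = 2.08 * 463 / 3.2
   = 963.04 / 3.2
   = 300.95 m^3/s per cm.

300.95


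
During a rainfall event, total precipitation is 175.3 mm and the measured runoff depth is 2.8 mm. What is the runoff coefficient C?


The runoff coefficient C = runoff depth / rainfall depth.
C = 2.8 / 175.3
  = 0.016.

0.016


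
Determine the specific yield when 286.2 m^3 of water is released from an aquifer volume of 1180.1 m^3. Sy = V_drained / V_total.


Specific yield Sy = Volume drained / Total volume.
Sy = 286.2 / 1180.1
   = 0.2425.

0.2425


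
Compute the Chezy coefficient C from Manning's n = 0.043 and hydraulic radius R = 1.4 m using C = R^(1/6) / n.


The Chezy coefficient relates to Manning's n through C = R^(1/6) / n.
R^(1/6) = 1.4^(1/6) = 1.057681.
C = 1.057681 / 0.043 = 24.6 m^(1/2)/s.

24.6


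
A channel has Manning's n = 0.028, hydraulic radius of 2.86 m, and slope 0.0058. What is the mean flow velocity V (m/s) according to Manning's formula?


Manning's equation gives V = (1/n) * R^(2/3) * S^(1/2).
First, compute R^(2/3) = 2.86^(2/3) = 2.0149.
Next, S^(1/2) = 0.0058^(1/2) = 0.076158.
Then 1/n = 1/0.028 = 35.71.
V = 35.71 * 2.0149 * 0.076158 = 5.4802 m/s.

5.4802


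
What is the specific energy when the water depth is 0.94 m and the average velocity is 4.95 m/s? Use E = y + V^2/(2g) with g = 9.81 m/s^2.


Specific energy E = y + V^2/(2g).
Velocity head = V^2/(2g) = 4.95^2 / (2*9.81) = 24.5025 / 19.62 = 1.2489 m.
E = 0.94 + 1.2489 = 2.1889 m.

2.1889


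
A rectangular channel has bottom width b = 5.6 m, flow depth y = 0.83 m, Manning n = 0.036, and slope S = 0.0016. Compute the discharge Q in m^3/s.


For a rectangular channel, the cross-sectional area A = b * y = 5.6 * 0.83 = 4.65 m^2.
The wetted perimeter P = b + 2y = 5.6 + 2*0.83 = 7.26 m.
Hydraulic radius R = A/P = 4.65/7.26 = 0.6402 m.
Velocity V = (1/n)*R^(2/3)*S^(1/2) = (1/0.036)*0.6402^(2/3)*0.0016^(1/2) = 0.8254 m/s.
Discharge Q = A * V = 4.65 * 0.8254 = 3.836 m^3/s.

3.836


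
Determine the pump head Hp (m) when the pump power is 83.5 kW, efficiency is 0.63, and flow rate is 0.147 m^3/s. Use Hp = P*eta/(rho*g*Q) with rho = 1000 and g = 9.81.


Pump head formula: Hp = P * eta / (rho * g * Q).
Numerator: P * eta = 83.5 * 1000 * 0.63 = 52605.0 W.
Denominator: rho * g * Q = 1000 * 9.81 * 0.147 = 1442.07.
Hp = 52605.0 / 1442.07 = 36.48 m.

36.48


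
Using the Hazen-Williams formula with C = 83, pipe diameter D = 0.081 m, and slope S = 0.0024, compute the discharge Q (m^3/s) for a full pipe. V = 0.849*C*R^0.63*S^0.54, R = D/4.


For a full circular pipe, R = D/4 = 0.081/4 = 0.0203 m.
V = 0.849 * 83 * 0.0203^0.63 * 0.0024^0.54
  = 0.849 * 83 * 0.085713 * 0.038487
  = 0.2325 m/s.
Pipe area A = pi*D^2/4 = pi*0.081^2/4 = 0.0052 m^2.
Q = A * V = 0.0052 * 0.2325 = 0.0012 m^3/s.

0.0012


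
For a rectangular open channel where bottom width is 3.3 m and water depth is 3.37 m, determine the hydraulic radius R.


For a rectangular section:
Flow area A = b * y = 3.3 * 3.37 = 11.12 m^2.
Wetted perimeter P = b + 2y = 3.3 + 2*3.37 = 10.04 m.
Hydraulic radius R = A/P = 11.12 / 10.04 = 1.1077 m.

1.1077


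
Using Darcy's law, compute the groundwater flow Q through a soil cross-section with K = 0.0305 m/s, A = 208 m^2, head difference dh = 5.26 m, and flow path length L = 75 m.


Darcy's law: Q = K * A * i, where i = dh/L.
Hydraulic gradient i = 5.26 / 75 = 0.070133.
Q = 0.0305 * 208 * 0.070133
  = 0.4449 m^3/s.

0.4449


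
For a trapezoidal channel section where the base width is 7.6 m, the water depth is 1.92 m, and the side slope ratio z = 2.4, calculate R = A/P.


For a trapezoidal section with side slope z:
A = (b + z*y)*y = (7.6 + 2.4*1.92)*1.92 = 23.439 m^2.
P = b + 2*y*sqrt(1 + z^2) = 7.6 + 2*1.92*sqrt(1 + 2.4^2) = 17.584 m.
R = A/P = 23.439 / 17.584 = 1.333 m.

1.333


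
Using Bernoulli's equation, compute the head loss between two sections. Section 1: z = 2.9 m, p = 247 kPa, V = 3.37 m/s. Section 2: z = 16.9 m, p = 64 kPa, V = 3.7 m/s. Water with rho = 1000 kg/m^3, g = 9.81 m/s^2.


Total head at each section: H = z + p/(rho*g) + V^2/(2g).
H1 = 2.9 + 247*1000/(1000*9.81) + 3.37^2/(2*9.81)
   = 2.9 + 25.178 + 0.5788
   = 28.657 m.
H2 = 16.9 + 64*1000/(1000*9.81) + 3.7^2/(2*9.81)
   = 16.9 + 6.524 + 0.6978
   = 24.122 m.
h_L = H1 - H2 = 28.657 - 24.122 = 4.536 m.

4.536


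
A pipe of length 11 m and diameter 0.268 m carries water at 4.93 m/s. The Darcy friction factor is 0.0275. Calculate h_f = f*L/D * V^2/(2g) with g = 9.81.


Darcy-Weisbach equation: h_f = f * (L/D) * V^2/(2g).
f * L/D = 0.0275 * 11/0.268 = 1.1287.
V^2/(2g) = 4.93^2 / (2*9.81) = 24.3049 / 19.62 = 1.2388 m.
h_f = 1.1287 * 1.2388 = 1.398 m.

1.398


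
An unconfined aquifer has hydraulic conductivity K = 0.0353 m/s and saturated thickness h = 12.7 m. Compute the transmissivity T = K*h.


Transmissivity is defined as T = K * h.
T = 0.0353 * 12.7
  = 0.4483 m^2/s.

0.4483


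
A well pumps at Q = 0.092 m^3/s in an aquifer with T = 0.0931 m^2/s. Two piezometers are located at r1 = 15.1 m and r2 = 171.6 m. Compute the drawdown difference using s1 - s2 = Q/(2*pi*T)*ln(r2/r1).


Thiem equation: s1 - s2 = Q/(2*pi*T) * ln(r2/r1).
ln(r2/r1) = ln(171.6/15.1) = 2.4305.
Q/(2*pi*T) = 0.092 / (2*pi*0.0931) = 0.092 / 0.585 = 0.1573.
s1 - s2 = 0.1573 * 2.4305 = 0.3823 m.

0.3823


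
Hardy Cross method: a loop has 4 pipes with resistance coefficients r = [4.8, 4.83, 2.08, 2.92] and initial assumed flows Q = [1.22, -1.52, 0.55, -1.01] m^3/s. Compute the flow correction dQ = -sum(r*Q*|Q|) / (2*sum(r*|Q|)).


Numerator terms (r*Q*|Q|): 4.8*1.22*|1.22| = 7.1443; 4.83*-1.52*|-1.52| = -11.1592; 2.08*0.55*|0.55| = 0.6292; 2.92*-1.01*|-1.01| = -2.9787.
Sum of numerator = -6.3644.
Denominator terms (r*|Q|): 4.8*|1.22| = 5.856; 4.83*|-1.52| = 7.3416; 2.08*|0.55| = 1.144; 2.92*|-1.01| = 2.9492.
2 * sum of denominator = 2 * 17.2908 = 34.5816.
dQ = --6.3644 / 34.5816 = 0.184 m^3/s.

0.184


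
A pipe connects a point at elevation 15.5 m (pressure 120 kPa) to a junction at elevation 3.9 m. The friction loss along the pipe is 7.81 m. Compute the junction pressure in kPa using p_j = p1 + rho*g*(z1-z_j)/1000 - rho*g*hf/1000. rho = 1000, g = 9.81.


Junction pressure: p_j = p1 + rho*g*(z1 - z_j)/1000 - rho*g*hf/1000.
Elevation term = 1000*9.81*(15.5 - 3.9)/1000 = 113.796 kPa.
Friction term = 1000*9.81*7.81/1000 = 76.616 kPa.
p_j = 120 + 113.796 - 76.616 = 157.18 kPa.

157.18


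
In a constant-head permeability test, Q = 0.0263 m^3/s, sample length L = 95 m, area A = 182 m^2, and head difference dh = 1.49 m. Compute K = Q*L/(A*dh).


From K = Q*L / (A*dh):
Numerator: Q*L = 0.0263 * 95 = 2.4985.
Denominator: A*dh = 182 * 1.49 = 271.18.
K = 2.4985 / 271.18 = 0.009213 m/s.

0.009213


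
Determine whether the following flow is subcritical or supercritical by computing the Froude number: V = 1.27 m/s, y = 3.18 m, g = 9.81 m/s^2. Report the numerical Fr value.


The Froude number is defined as Fr = V / sqrt(g*y).
g*y = 9.81 * 3.18 = 31.1958.
sqrt(g*y) = sqrt(31.1958) = 5.5853.
Fr = 1.27 / 5.5853 = 0.2274.
Since Fr < 1, the flow is subcritical.

0.2274


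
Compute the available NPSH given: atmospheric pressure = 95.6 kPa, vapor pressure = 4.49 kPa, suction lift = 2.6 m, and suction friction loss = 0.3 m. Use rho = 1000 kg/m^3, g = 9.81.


NPSHa = p_atm/(rho*g) - z_s - hf_s - p_vap/(rho*g).
p_atm/(rho*g) = 95.6*1000 / (1000*9.81) = 9.745 m.
p_vap/(rho*g) = 4.49*1000 / (1000*9.81) = 0.458 m.
NPSHa = 9.745 - 2.6 - 0.3 - 0.458
      = 6.39 m.

6.39


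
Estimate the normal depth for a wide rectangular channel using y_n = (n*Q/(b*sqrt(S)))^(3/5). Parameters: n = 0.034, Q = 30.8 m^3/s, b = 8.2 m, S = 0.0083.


We use the wide-channel approximation y_n = (n*Q/(b*sqrt(S)))^(3/5).
sqrt(S) = sqrt(0.0083) = 0.091104.
Numerator: n*Q = 0.034 * 30.8 = 1.0472.
Denominator: b*sqrt(S) = 8.2 * 0.091104 = 0.747053.
arg = 1.4018.
y_n = 1.4018^(3/5) = 1.2246 m.

1.2246


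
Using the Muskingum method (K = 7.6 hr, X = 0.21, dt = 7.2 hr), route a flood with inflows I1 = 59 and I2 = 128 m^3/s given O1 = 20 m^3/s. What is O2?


Muskingum coefficients:
denom = 2*K*(1-X) + dt = 2*7.6*(1-0.21) + 7.2 = 19.208.
C0 = (dt - 2*K*X)/denom = (7.2 - 2*7.6*0.21)/19.208 = 0.2087.
C1 = (dt + 2*K*X)/denom = (7.2 + 2*7.6*0.21)/19.208 = 0.541.
C2 = (2*K*(1-X) - dt)/denom = 0.2503.
O2 = C0*I2 + C1*I1 + C2*O1
   = 0.2087*128 + 0.541*59 + 0.2503*20
   = 63.64 m^3/s.

63.64


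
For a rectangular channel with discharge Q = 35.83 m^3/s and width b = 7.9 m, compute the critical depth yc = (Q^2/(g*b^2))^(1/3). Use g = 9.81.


Using yc = (Q^2 / (g * b^2))^(1/3):
Q^2 = 35.83^2 = 1283.79.
g * b^2 = 9.81 * 7.9^2 = 9.81 * 62.41 = 612.24.
Q^2 / (g*b^2) = 1283.79 / 612.24 = 2.0969.
yc = 2.0969^(1/3) = 1.2799 m.

1.2799


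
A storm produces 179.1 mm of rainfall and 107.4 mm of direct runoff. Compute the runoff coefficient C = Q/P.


The runoff coefficient C = runoff depth / rainfall depth.
C = 107.4 / 179.1
  = 0.5997.

0.5997


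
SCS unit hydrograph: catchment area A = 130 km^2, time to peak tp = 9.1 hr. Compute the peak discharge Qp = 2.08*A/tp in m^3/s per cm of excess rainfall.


SCS formula: Qp = 2.08 * A / tp.
Qp = 2.08 * 130 / 9.1
   = 270.4 / 9.1
   = 29.71 m^3/s per cm.

29.71


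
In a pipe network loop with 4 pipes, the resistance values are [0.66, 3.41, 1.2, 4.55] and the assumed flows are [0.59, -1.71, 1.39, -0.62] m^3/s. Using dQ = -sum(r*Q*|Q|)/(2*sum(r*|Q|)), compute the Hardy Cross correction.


Numerator terms (r*Q*|Q|): 0.66*0.59*|0.59| = 0.2297; 3.41*-1.71*|-1.71| = -9.9712; 1.2*1.39*|1.39| = 2.3185; 4.55*-0.62*|-0.62| = -1.749.
Sum of numerator = -9.1719.
Denominator terms (r*|Q|): 0.66*|0.59| = 0.3894; 3.41*|-1.71| = 5.8311; 1.2*|1.39| = 1.668; 4.55*|-0.62| = 2.821.
2 * sum of denominator = 2 * 10.7095 = 21.419.
dQ = --9.1719 / 21.419 = 0.4282 m^3/s.

0.4282


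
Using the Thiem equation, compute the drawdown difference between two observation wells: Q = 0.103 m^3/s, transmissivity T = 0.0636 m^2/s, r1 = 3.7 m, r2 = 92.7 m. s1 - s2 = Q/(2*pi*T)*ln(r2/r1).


Thiem equation: s1 - s2 = Q/(2*pi*T) * ln(r2/r1).
ln(r2/r1) = ln(92.7/3.7) = 3.221.
Q/(2*pi*T) = 0.103 / (2*pi*0.0636) = 0.103 / 0.3996 = 0.2578.
s1 - s2 = 0.2578 * 3.221 = 0.8302 m.

0.8302


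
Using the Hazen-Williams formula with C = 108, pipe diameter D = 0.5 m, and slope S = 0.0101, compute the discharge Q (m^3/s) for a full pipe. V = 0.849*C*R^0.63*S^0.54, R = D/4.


For a full circular pipe, R = D/4 = 0.5/4 = 0.125 m.
V = 0.849 * 108 * 0.125^0.63 * 0.0101^0.54
  = 0.849 * 108 * 0.269807 * 0.083625
  = 2.0688 m/s.
Pipe area A = pi*D^2/4 = pi*0.5^2/4 = 0.1963 m^2.
Q = A * V = 0.1963 * 2.0688 = 0.4062 m^3/s.

0.4062


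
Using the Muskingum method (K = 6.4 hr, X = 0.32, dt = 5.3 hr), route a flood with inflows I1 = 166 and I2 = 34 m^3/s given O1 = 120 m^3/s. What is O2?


Muskingum coefficients:
denom = 2*K*(1-X) + dt = 2*6.4*(1-0.32) + 5.3 = 14.004.
C0 = (dt - 2*K*X)/denom = (5.3 - 2*6.4*0.32)/14.004 = 0.086.
C1 = (dt + 2*K*X)/denom = (5.3 + 2*6.4*0.32)/14.004 = 0.671.
C2 = (2*K*(1-X) - dt)/denom = 0.2431.
O2 = C0*I2 + C1*I1 + C2*O1
   = 0.086*34 + 0.671*166 + 0.2431*120
   = 143.47 m^3/s.

143.47


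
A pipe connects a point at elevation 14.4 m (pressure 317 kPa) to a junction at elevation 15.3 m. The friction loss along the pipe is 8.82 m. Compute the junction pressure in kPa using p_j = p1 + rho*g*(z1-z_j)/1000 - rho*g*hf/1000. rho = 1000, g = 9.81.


Junction pressure: p_j = p1 + rho*g*(z1 - z_j)/1000 - rho*g*hf/1000.
Elevation term = 1000*9.81*(14.4 - 15.3)/1000 = -8.829 kPa.
Friction term = 1000*9.81*8.82/1000 = 86.524 kPa.
p_j = 317 + -8.829 - 86.524 = 221.65 kPa.

221.65


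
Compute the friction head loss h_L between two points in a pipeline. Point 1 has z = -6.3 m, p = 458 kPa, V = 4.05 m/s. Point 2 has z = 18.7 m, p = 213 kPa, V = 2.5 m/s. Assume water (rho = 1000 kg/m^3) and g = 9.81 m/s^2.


Total head at each section: H = z + p/(rho*g) + V^2/(2g).
H1 = -6.3 + 458*1000/(1000*9.81) + 4.05^2/(2*9.81)
   = -6.3 + 46.687 + 0.836
   = 41.223 m.
H2 = 18.7 + 213*1000/(1000*9.81) + 2.5^2/(2*9.81)
   = 18.7 + 21.713 + 0.3186
   = 40.731 m.
h_L = H1 - H2 = 41.223 - 40.731 = 0.492 m.

0.492


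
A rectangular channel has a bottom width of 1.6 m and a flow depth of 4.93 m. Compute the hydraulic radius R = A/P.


For a rectangular section:
Flow area A = b * y = 1.6 * 4.93 = 7.89 m^2.
Wetted perimeter P = b + 2y = 1.6 + 2*4.93 = 11.46 m.
Hydraulic radius R = A/P = 7.89 / 11.46 = 0.6883 m.

0.6883


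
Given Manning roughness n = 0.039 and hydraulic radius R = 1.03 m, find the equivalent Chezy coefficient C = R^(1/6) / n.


The Chezy coefficient relates to Manning's n through C = R^(1/6) / n.
R^(1/6) = 1.03^(1/6) = 1.004939.
C = 1.004939 / 0.039 = 25.77 m^(1/2)/s.

25.77


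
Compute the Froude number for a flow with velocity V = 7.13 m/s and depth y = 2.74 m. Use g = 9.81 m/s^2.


The Froude number is defined as Fr = V / sqrt(g*y).
g*y = 9.81 * 2.74 = 26.8794.
sqrt(g*y) = sqrt(26.8794) = 5.1845.
Fr = 7.13 / 5.1845 = 1.3752.

1.3752


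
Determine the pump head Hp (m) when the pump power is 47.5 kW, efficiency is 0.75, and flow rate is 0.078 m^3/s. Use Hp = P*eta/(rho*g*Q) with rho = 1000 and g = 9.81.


Pump head formula: Hp = P * eta / (rho * g * Q).
Numerator: P * eta = 47.5 * 1000 * 0.75 = 35625.0 W.
Denominator: rho * g * Q = 1000 * 9.81 * 0.078 = 765.18.
Hp = 35625.0 / 765.18 = 46.56 m.

46.56


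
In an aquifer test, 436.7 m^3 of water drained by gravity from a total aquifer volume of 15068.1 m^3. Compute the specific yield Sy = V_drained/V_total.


Specific yield Sy = Volume drained / Total volume.
Sy = 436.7 / 15068.1
   = 0.029.

0.029


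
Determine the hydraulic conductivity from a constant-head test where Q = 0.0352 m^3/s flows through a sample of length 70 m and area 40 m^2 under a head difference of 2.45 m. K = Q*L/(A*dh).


From K = Q*L / (A*dh):
Numerator: Q*L = 0.0352 * 70 = 2.464.
Denominator: A*dh = 40 * 2.45 = 98.0.
K = 2.464 / 98.0 = 0.025143 m/s.

0.025143


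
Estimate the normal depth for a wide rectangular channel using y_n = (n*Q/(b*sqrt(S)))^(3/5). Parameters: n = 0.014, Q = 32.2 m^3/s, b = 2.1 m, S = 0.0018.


We use the wide-channel approximation y_n = (n*Q/(b*sqrt(S)))^(3/5).
sqrt(S) = sqrt(0.0018) = 0.042426.
Numerator: n*Q = 0.014 * 32.2 = 0.4508.
Denominator: b*sqrt(S) = 2.1 * 0.042426 = 0.089095.
arg = 5.0597.
y_n = 5.0597^(3/5) = 2.6453 m.

2.6453


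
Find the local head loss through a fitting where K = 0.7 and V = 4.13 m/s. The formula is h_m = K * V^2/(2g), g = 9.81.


Minor loss formula: h_m = K * V^2/(2g).
V^2 = 4.13^2 = 17.0569.
V^2/(2g) = 17.0569 / 19.62 = 0.8694 m.
h_m = 0.7 * 0.8694 = 0.6086 m.

0.6086


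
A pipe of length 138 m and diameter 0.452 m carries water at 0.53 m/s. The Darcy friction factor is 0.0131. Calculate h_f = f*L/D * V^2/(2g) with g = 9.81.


Darcy-Weisbach equation: h_f = f * (L/D) * V^2/(2g).
f * L/D = 0.0131 * 138/0.452 = 3.9996.
V^2/(2g) = 0.53^2 / (2*9.81) = 0.2809 / 19.62 = 0.0143 m.
h_f = 3.9996 * 0.0143 = 0.057 m.

0.057


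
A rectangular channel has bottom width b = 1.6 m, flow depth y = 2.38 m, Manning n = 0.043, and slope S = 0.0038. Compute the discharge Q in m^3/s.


For a rectangular channel, the cross-sectional area A = b * y = 1.6 * 2.38 = 3.81 m^2.
The wetted perimeter P = b + 2y = 1.6 + 2*2.38 = 6.36 m.
Hydraulic radius R = A/P = 3.81/6.36 = 0.5987 m.
Velocity V = (1/n)*R^(2/3)*S^(1/2) = (1/0.043)*0.5987^(2/3)*0.0038^(1/2) = 1.0184 m/s.
Discharge Q = A * V = 3.81 * 1.0184 = 3.878 m^3/s.

3.878


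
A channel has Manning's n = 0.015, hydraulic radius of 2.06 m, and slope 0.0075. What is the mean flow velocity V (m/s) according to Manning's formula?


Manning's equation gives V = (1/n) * R^(2/3) * S^(1/2).
First, compute R^(2/3) = 2.06^(2/3) = 1.619.
Next, S^(1/2) = 0.0075^(1/2) = 0.086603.
Then 1/n = 1/0.015 = 66.67.
V = 66.67 * 1.619 * 0.086603 = 9.3473 m/s.

9.3473


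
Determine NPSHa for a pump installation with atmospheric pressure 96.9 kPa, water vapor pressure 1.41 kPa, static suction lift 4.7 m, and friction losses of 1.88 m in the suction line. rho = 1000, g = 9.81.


NPSHa = p_atm/(rho*g) - z_s - hf_s - p_vap/(rho*g).
p_atm/(rho*g) = 96.9*1000 / (1000*9.81) = 9.878 m.
p_vap/(rho*g) = 1.41*1000 / (1000*9.81) = 0.144 m.
NPSHa = 9.878 - 4.7 - 1.88 - 0.144
      = 3.15 m.

3.15


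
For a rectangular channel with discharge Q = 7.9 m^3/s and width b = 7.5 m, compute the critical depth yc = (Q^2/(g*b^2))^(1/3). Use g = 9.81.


Using yc = (Q^2 / (g * b^2))^(1/3):
Q^2 = 7.9^2 = 62.41.
g * b^2 = 9.81 * 7.5^2 = 9.81 * 56.25 = 551.81.
Q^2 / (g*b^2) = 62.41 / 551.81 = 0.1131.
yc = 0.1131^(1/3) = 0.4836 m.

0.4836


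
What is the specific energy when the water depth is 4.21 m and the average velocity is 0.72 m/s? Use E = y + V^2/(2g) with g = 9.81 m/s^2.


Specific energy E = y + V^2/(2g).
Velocity head = V^2/(2g) = 0.72^2 / (2*9.81) = 0.5184 / 19.62 = 0.0264 m.
E = 4.21 + 0.0264 = 4.2364 m.

4.2364


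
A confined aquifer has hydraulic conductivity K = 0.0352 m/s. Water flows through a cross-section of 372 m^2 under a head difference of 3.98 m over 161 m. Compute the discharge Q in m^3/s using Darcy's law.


Darcy's law: Q = K * A * i, where i = dh/L.
Hydraulic gradient i = 3.98 / 161 = 0.02472.
Q = 0.0352 * 372 * 0.02472
  = 0.3237 m^3/s.

0.3237


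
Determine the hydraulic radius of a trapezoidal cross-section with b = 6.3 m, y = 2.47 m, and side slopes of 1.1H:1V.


For a trapezoidal section with side slope z:
A = (b + z*y)*y = (6.3 + 1.1*2.47)*2.47 = 22.272 m^2.
P = b + 2*y*sqrt(1 + z^2) = 6.3 + 2*2.47*sqrt(1 + 1.1^2) = 13.644 m.
R = A/P = 22.272 / 13.644 = 1.6324 m.

1.6324


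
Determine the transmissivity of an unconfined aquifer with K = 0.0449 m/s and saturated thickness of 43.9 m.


Transmissivity is defined as T = K * h.
T = 0.0449 * 43.9
  = 1.9711 m^2/s.

1.9711


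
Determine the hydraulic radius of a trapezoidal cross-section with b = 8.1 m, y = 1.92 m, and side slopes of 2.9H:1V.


For a trapezoidal section with side slope z:
A = (b + z*y)*y = (8.1 + 2.9*1.92)*1.92 = 26.243 m^2.
P = b + 2*y*sqrt(1 + z^2) = 8.1 + 2*1.92*sqrt(1 + 2.9^2) = 19.879 m.
R = A/P = 26.243 / 19.879 = 1.3201 m.

1.3201


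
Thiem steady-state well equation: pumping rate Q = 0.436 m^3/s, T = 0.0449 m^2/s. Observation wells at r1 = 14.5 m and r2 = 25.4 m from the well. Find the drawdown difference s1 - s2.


Thiem equation: s1 - s2 = Q/(2*pi*T) * ln(r2/r1).
ln(r2/r1) = ln(25.4/14.5) = 0.5606.
Q/(2*pi*T) = 0.436 / (2*pi*0.0449) = 0.436 / 0.2821 = 1.5455.
s1 - s2 = 1.5455 * 0.5606 = 0.8664 m.

0.8664


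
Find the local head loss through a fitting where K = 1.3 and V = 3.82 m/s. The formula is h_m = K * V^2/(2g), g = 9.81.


Minor loss formula: h_m = K * V^2/(2g).
V^2 = 3.82^2 = 14.5924.
V^2/(2g) = 14.5924 / 19.62 = 0.7438 m.
h_m = 1.3 * 0.7438 = 0.9669 m.

0.9669


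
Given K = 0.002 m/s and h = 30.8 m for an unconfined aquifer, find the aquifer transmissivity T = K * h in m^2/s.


Transmissivity is defined as T = K * h.
T = 0.002 * 30.8
  = 0.0616 m^2/s.

0.0616


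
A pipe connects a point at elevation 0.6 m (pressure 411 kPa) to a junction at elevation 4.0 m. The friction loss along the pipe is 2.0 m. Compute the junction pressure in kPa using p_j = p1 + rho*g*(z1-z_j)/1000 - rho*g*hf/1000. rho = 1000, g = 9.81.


Junction pressure: p_j = p1 + rho*g*(z1 - z_j)/1000 - rho*g*hf/1000.
Elevation term = 1000*9.81*(0.6 - 4.0)/1000 = -33.354 kPa.
Friction term = 1000*9.81*2.0/1000 = 19.62 kPa.
p_j = 411 + -33.354 - 19.62 = 358.03 kPa.

358.03


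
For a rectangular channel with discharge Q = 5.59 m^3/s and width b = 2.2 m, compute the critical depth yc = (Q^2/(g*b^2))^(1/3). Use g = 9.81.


Using yc = (Q^2 / (g * b^2))^(1/3):
Q^2 = 5.59^2 = 31.25.
g * b^2 = 9.81 * 2.2^2 = 9.81 * 4.84 = 47.48.
Q^2 / (g*b^2) = 31.25 / 47.48 = 0.6582.
yc = 0.6582^(1/3) = 0.8698 m.

0.8698


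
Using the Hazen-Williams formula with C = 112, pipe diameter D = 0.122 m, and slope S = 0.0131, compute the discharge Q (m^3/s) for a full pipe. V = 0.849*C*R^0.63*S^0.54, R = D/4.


For a full circular pipe, R = D/4 = 0.122/4 = 0.0305 m.
V = 0.849 * 112 * 0.0305^0.63 * 0.0131^0.54
  = 0.849 * 112 * 0.110945 * 0.096234
  = 1.0152 m/s.
Pipe area A = pi*D^2/4 = pi*0.122^2/4 = 0.0117 m^2.
Q = A * V = 0.0117 * 1.0152 = 0.0119 m^3/s.

0.0119


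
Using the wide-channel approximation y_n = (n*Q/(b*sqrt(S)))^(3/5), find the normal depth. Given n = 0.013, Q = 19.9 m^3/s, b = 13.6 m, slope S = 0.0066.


We use the wide-channel approximation y_n = (n*Q/(b*sqrt(S)))^(3/5).
sqrt(S) = sqrt(0.0066) = 0.08124.
Numerator: n*Q = 0.013 * 19.9 = 0.2587.
Denominator: b*sqrt(S) = 13.6 * 0.08124 = 1.104864.
arg = 0.2341.
y_n = 0.2341^(3/5) = 0.4185 m.

0.4185


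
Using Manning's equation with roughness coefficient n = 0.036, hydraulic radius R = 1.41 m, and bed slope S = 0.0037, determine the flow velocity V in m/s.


Manning's equation gives V = (1/n) * R^(2/3) * S^(1/2).
First, compute R^(2/3) = 1.41^(2/3) = 1.2574.
Next, S^(1/2) = 0.0037^(1/2) = 0.060828.
Then 1/n = 1/0.036 = 27.78.
V = 27.78 * 1.2574 * 0.060828 = 2.1246 m/s.

2.1246


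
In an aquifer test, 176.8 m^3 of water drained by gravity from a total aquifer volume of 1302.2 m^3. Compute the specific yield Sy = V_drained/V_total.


Specific yield Sy = Volume drained / Total volume.
Sy = 176.8 / 1302.2
   = 0.1358.

0.1358


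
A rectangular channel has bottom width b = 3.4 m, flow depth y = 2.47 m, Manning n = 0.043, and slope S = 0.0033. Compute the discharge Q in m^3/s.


For a rectangular channel, the cross-sectional area A = b * y = 3.4 * 2.47 = 8.4 m^2.
The wetted perimeter P = b + 2y = 3.4 + 2*2.47 = 8.34 m.
Hydraulic radius R = A/P = 8.4/8.34 = 1.007 m.
Velocity V = (1/n)*R^(2/3)*S^(1/2) = (1/0.043)*1.007^(2/3)*0.0033^(1/2) = 1.3421 m/s.
Discharge Q = A * V = 8.4 * 1.3421 = 11.271 m^3/s.

11.271


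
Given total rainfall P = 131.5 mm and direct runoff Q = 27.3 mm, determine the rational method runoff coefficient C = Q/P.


The runoff coefficient C = runoff depth / rainfall depth.
C = 27.3 / 131.5
  = 0.2076.

0.2076


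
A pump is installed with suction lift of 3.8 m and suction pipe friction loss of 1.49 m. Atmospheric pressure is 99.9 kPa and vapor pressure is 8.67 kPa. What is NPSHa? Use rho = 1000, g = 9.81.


NPSHa = p_atm/(rho*g) - z_s - hf_s - p_vap/(rho*g).
p_atm/(rho*g) = 99.9*1000 / (1000*9.81) = 10.183 m.
p_vap/(rho*g) = 8.67*1000 / (1000*9.81) = 0.884 m.
NPSHa = 10.183 - 3.8 - 1.49 - 0.884
      = 4.01 m.

4.01


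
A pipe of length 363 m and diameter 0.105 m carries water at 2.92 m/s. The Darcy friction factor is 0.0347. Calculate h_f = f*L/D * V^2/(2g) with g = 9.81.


Darcy-Weisbach equation: h_f = f * (L/D) * V^2/(2g).
f * L/D = 0.0347 * 363/0.105 = 119.9629.
V^2/(2g) = 2.92^2 / (2*9.81) = 8.5264 / 19.62 = 0.4346 m.
h_f = 119.9629 * 0.4346 = 52.133 m.

52.133


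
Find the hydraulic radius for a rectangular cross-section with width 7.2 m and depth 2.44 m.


For a rectangular section:
Flow area A = b * y = 7.2 * 2.44 = 17.57 m^2.
Wetted perimeter P = b + 2y = 7.2 + 2*2.44 = 12.08 m.
Hydraulic radius R = A/P = 17.57 / 12.08 = 1.4543 m.

1.4543


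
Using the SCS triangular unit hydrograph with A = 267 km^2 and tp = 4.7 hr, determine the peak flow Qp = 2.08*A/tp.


SCS formula: Qp = 2.08 * A / tp.
Qp = 2.08 * 267 / 4.7
   = 555.36 / 4.7
   = 118.16 m^3/s per cm.

118.16


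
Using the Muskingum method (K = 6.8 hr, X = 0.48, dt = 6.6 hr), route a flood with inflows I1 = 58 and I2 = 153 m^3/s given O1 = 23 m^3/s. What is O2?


Muskingum coefficients:
denom = 2*K*(1-X) + dt = 2*6.8*(1-0.48) + 6.6 = 13.672.
C0 = (dt - 2*K*X)/denom = (6.6 - 2*6.8*0.48)/13.672 = 0.0053.
C1 = (dt + 2*K*X)/denom = (6.6 + 2*6.8*0.48)/13.672 = 0.9602.
C2 = (2*K*(1-X) - dt)/denom = 0.0345.
O2 = C0*I2 + C1*I1 + C2*O1
   = 0.0053*153 + 0.9602*58 + 0.0345*23
   = 57.29 m^3/s.

57.29


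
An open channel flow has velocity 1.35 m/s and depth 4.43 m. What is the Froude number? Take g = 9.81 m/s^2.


The Froude number is defined as Fr = V / sqrt(g*y).
g*y = 9.81 * 4.43 = 43.4583.
sqrt(g*y) = sqrt(43.4583) = 6.5923.
Fr = 1.35 / 6.5923 = 0.2048.

0.2048


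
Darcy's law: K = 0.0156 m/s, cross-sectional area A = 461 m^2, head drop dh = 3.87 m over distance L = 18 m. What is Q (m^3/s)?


Darcy's law: Q = K * A * i, where i = dh/L.
Hydraulic gradient i = 3.87 / 18 = 0.215.
Q = 0.0156 * 461 * 0.215
  = 1.5462 m^3/s.

1.5462


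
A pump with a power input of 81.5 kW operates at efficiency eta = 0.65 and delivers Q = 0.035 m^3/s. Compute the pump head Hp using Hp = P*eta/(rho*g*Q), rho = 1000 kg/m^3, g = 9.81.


Pump head formula: Hp = P * eta / (rho * g * Q).
Numerator: P * eta = 81.5 * 1000 * 0.65 = 52975.0 W.
Denominator: rho * g * Q = 1000 * 9.81 * 0.035 = 343.35.
Hp = 52975.0 / 343.35 = 154.29 m.

154.29


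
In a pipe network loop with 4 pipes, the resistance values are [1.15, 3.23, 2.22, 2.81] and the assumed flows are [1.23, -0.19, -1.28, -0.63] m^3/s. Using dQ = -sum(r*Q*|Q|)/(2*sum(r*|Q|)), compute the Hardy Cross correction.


Numerator terms (r*Q*|Q|): 1.15*1.23*|1.23| = 1.7398; 3.23*-0.19*|-0.19| = -0.1166; 2.22*-1.28*|-1.28| = -3.6372; 2.81*-0.63*|-0.63| = -1.1153.
Sum of numerator = -3.1293.
Denominator terms (r*|Q|): 1.15*|1.23| = 1.4145; 3.23*|-0.19| = 0.6137; 2.22*|-1.28| = 2.8416; 2.81*|-0.63| = 1.7703.
2 * sum of denominator = 2 * 6.6401 = 13.2802.
dQ = --3.1293 / 13.2802 = 0.2356 m^3/s.

0.2356


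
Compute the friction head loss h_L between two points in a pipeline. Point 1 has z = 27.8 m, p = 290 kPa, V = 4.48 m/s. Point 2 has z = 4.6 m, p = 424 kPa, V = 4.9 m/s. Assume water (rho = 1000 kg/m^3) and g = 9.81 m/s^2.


Total head at each section: H = z + p/(rho*g) + V^2/(2g).
H1 = 27.8 + 290*1000/(1000*9.81) + 4.48^2/(2*9.81)
   = 27.8 + 29.562 + 1.023
   = 58.385 m.
H2 = 4.6 + 424*1000/(1000*9.81) + 4.9^2/(2*9.81)
   = 4.6 + 43.221 + 1.2238
   = 49.045 m.
h_L = H1 - H2 = 58.385 - 49.045 = 9.34 m.

9.34


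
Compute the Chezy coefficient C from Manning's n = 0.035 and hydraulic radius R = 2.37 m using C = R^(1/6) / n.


The Chezy coefficient relates to Manning's n through C = R^(1/6) / n.
R^(1/6) = 2.37^(1/6) = 1.15467.
C = 1.15467 / 0.035 = 32.99 m^(1/2)/s.

32.99


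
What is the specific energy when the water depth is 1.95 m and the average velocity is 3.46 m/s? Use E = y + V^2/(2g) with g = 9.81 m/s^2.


Specific energy E = y + V^2/(2g).
Velocity head = V^2/(2g) = 3.46^2 / (2*9.81) = 11.9716 / 19.62 = 0.6102 m.
E = 1.95 + 0.6102 = 2.5602 m.

2.5602


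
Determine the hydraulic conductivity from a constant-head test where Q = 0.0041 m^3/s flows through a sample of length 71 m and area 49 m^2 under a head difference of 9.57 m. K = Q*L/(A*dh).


From K = Q*L / (A*dh):
Numerator: Q*L = 0.0041 * 71 = 0.2911.
Denominator: A*dh = 49 * 9.57 = 468.93.
K = 0.2911 / 468.93 = 0.000621 m/s.

0.000621


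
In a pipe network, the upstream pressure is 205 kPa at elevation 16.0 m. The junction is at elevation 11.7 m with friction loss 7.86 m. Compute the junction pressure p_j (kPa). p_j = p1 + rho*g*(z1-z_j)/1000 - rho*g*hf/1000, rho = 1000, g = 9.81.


Junction pressure: p_j = p1 + rho*g*(z1 - z_j)/1000 - rho*g*hf/1000.
Elevation term = 1000*9.81*(16.0 - 11.7)/1000 = 42.183 kPa.
Friction term = 1000*9.81*7.86/1000 = 77.107 kPa.
p_j = 205 + 42.183 - 77.107 = 170.08 kPa.

170.08


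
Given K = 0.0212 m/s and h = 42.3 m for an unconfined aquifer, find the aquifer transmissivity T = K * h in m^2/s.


Transmissivity is defined as T = K * h.
T = 0.0212 * 42.3
  = 0.8968 m^2/s.

0.8968


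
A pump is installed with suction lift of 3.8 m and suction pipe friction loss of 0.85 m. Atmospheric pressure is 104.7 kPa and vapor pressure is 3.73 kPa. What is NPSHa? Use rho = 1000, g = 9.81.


NPSHa = p_atm/(rho*g) - z_s - hf_s - p_vap/(rho*g).
p_atm/(rho*g) = 104.7*1000 / (1000*9.81) = 10.673 m.
p_vap/(rho*g) = 3.73*1000 / (1000*9.81) = 0.38 m.
NPSHa = 10.673 - 3.8 - 0.85 - 0.38
      = 5.64 m.

5.64


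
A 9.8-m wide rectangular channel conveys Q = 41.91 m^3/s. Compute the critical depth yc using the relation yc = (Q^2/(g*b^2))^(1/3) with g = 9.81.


Using yc = (Q^2 / (g * b^2))^(1/3):
Q^2 = 41.91^2 = 1756.45.
g * b^2 = 9.81 * 9.8^2 = 9.81 * 96.04 = 942.15.
Q^2 / (g*b^2) = 1756.45 / 942.15 = 1.8643.
yc = 1.8643^(1/3) = 1.2308 m.

1.2308


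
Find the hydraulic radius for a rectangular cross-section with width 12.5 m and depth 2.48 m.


For a rectangular section:
Flow area A = b * y = 12.5 * 2.48 = 31.0 m^2.
Wetted perimeter P = b + 2y = 12.5 + 2*2.48 = 17.46 m.
Hydraulic radius R = A/P = 31.0 / 17.46 = 1.7755 m.

1.7755
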